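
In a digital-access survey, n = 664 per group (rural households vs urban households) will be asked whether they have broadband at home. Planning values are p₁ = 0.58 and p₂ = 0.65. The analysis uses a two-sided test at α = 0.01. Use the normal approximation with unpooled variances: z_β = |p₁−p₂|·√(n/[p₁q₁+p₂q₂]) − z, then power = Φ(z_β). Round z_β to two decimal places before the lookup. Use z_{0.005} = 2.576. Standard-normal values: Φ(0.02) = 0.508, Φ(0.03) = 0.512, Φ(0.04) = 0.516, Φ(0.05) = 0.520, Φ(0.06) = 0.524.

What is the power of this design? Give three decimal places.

z_β = |p₁−p₂|·√(n/[p₁q₁+p₂q₂]) − z_{α/2}
    = 0.07 · √(664/0.4711) − 2.576
    = 0.07 · 37.5429 − 2.576
    = 2.6280 − 2.576 = 0.0520 → 0.05
Power = Φ(0.05) = 0.520.

Power ≈ 0.520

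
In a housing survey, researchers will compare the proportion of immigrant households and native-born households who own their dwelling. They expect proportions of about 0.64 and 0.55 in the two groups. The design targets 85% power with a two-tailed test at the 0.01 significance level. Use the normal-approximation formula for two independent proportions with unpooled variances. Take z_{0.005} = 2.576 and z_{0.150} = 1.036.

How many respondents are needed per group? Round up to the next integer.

n = 770 per group

n = (z_{α/2} + z_β)² · [p₁(1−p₁) + p₂(1−p₂)] / (p₁ − p₂)²
  = (2.576 + 1.036)² · (0.64·0.36 + 0.55·0.45) / (0.09)²
  = (3.612)² · (0.2304 + 0.2475) / 0.0081
  = 13.0465 · 0.4779 / 0.0081
  = 769.75
Round up → n = 770 per group.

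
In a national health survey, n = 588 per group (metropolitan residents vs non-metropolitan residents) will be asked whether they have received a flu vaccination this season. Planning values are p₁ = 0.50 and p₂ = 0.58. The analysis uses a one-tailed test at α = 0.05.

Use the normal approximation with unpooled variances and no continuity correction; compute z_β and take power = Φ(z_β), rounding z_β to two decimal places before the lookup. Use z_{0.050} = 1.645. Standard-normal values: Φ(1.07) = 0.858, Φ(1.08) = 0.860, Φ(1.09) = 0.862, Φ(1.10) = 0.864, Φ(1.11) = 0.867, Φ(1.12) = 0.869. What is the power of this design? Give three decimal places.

Power ≈ 0.869

z_β = |p₁−p₂|·√(n/[p₁q₁+p₂q₂]) − z_α
    = 0.08 · √(588/0.4936) − 1.645
    = 0.08 · 34.5145 − 1.645
    = 2.7612 − 1.645 = 1.1162 → 1.12
Power = Φ(1.12) = 0.869.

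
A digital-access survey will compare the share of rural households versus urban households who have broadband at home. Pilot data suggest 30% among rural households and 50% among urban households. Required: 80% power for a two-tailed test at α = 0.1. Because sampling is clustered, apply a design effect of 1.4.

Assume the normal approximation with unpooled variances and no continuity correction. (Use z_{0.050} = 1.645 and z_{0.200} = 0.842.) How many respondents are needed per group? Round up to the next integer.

n = 100 per group

n = (z_{α/2} + z_β)² · [p₁(1−p₁) + p₂(1−p₂)] / (p₁ − p₂)²
  = (1.645 + 0.842)² · (0.30·0.70 + 0.50·0.50) / (-0.20)²
  = (2.487)² · (0.2100 + 0.2500) / 0.0400
  = 6.1852 · 0.4600 / 0.0400
  = 71.13
Design effect: 1.4 × 71.13 = 99.58.
Round up → n = 100 per group.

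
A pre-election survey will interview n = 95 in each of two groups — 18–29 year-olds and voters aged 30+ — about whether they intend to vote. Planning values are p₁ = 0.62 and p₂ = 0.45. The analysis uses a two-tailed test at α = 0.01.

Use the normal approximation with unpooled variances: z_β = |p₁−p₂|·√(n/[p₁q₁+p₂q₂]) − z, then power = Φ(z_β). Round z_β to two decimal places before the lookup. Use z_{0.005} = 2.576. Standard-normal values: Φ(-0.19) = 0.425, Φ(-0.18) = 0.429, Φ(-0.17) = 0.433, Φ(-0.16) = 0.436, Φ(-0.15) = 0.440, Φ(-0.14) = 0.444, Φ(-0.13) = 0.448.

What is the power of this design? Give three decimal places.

Power ≈ 0.425

z_β = |p₁−p₂|·√(n/[p₁q₁+p₂q₂]) − z_{α/2}
    = 0.17 · √(95/0.4831) − 2.576
    = 0.17 · 14.0231 − 2.576
    = 2.3839 − 2.576 = -0.1921 → -0.19
Power = Φ(-0.19) = 0.425.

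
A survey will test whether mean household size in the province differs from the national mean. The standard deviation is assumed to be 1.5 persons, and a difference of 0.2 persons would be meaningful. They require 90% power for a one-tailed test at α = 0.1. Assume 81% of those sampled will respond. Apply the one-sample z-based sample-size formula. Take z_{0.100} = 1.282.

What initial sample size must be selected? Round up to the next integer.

n = 457

n = (z_α + z_β)² · σ² / δ²
  = (1.282 + 1.282)² · 1.5² / 0.2²
  = 6.5741 · 2.25 / 0.04
  = 369.79
Adjust for 81% response: 369.79 / 0.81 = 456.53.
Round up → n = 457.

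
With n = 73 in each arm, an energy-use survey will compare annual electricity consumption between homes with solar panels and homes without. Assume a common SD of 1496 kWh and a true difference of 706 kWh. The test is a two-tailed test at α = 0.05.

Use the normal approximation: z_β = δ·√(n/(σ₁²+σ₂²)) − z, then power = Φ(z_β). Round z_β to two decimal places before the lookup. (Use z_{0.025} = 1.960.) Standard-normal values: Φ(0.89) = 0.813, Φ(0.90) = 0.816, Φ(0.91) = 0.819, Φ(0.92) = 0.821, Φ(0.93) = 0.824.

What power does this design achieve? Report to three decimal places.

z_β = δ·√(n/(σ₁²+σ₂²)) − z_{α/2}
    = 706 · √(73/4476032) − 1.960
    = 706 · 0.00404 − 1.960
    = 2.8511 − 1.960 = 0.8911 → 0.89
Power = Φ(0.89) = 0.813.

Power ≈ 0.813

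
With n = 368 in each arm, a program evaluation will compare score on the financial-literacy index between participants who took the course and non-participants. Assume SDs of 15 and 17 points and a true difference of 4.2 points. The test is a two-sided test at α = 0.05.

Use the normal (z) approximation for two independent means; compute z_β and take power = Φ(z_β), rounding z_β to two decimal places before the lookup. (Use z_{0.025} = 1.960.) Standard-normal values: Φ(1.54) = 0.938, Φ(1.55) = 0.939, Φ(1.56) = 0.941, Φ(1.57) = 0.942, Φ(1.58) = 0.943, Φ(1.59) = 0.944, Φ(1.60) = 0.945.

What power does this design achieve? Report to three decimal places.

Power ≈ 0.944

z_β = δ·√(n/(σ₁²+σ₂²)) − z_{α/2}
    = 4.2 · √(368/514) − 1.960
    = 4.2 · 0.84614 − 1.960
    = 3.5538 − 1.960 = 1.5938 → 1.59
Power = Φ(1.59) = 0.944.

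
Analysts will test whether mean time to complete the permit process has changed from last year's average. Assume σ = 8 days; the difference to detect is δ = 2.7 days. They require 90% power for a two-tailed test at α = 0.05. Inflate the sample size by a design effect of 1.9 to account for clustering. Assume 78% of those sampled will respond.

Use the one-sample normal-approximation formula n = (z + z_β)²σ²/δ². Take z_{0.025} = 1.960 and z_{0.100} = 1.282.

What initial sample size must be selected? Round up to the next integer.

n = 225

n = (z_{α/2} + z_β)² · σ² / δ²
  = (1.960 + 1.282)² · 8² / 2.7²
  = 10.5106 · 64 / 7.29
  = 92.27
Design effect: 1.9 × 92.27 = 175.32.
Adjust for 78% response: 175.32 / 0.78 = 224.77.
Round up → n = 225.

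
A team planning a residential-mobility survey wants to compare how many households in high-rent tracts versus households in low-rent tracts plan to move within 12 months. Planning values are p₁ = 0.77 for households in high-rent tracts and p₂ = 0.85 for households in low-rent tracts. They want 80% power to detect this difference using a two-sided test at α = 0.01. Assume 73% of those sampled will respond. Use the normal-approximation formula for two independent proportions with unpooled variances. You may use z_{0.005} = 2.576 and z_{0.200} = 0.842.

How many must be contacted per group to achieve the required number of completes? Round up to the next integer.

n = (z_{α/2} + z_β)² · [p₁(1−p₁) + p₂(1−p₂)] / (p₁ − p₂)²
  = (2.576 + 0.842)² · (0.77·0.23 + 0.85·0.15) / (-0.08)²
  = (3.418)² · (0.1771 + 0.1275) / 0.0064
  = 11.6827 · 0.3046 / 0.0064
  = 556.02
Adjust for 73% response: 556.02 / 0.73 = 761.68.
Round up → n = 762 per group.

n = 762 per group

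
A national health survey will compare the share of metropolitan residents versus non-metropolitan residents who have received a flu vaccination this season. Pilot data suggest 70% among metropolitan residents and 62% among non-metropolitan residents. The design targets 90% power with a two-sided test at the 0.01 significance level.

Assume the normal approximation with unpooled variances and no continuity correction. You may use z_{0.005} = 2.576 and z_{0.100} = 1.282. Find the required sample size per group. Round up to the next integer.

n = 1037 per group

n = (z_{α/2} + z_β)² · [p₁(1−p₁) + p₂(1−p₂)] / (p₁ − p₂)²
  = (2.576 + 1.282)² · (0.70·0.30 + 0.62·0.38) / (0.08)²
  = (3.858)² · (0.2100 + 0.2356) / 0.0064
  = 14.8842 · 0.4456 / 0.0064
  = 1036.31
Round up → n = 1037 per group.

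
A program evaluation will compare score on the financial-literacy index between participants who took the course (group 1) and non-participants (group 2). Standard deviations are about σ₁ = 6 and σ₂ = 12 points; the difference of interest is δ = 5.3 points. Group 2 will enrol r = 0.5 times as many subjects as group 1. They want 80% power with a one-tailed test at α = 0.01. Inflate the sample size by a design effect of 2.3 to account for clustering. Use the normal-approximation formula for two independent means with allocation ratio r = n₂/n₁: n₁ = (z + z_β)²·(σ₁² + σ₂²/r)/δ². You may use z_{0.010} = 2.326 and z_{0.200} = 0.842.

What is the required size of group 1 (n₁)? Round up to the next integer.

n₁ = 267

n₁ = (z_α + z_β)² · (σ₁² + σ₂²/r) / δ²
   = (2.326 + 0.842)² · (6² + 12²/0.5) / 5.3²
   = 10.0362 · (36 + 288) / 28.09
   = 10.0362 · 324 / 28.09
   = 115.76
Design effect: 2.3 × 115.76 = 266.25.
Round up → n₁ = 267; n₂ = r·n₁ = 0.5 × 267 = 134.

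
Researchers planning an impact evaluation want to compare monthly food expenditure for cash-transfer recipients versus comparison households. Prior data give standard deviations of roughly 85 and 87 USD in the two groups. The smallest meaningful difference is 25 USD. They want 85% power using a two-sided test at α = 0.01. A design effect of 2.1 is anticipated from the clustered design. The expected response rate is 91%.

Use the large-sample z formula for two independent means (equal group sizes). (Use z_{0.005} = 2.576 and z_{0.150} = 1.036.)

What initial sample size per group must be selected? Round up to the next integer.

n = 713 per group

n = (z_{α/2} + z_β)² · (σ₁² + σ₂²) / δ²
  = (2.576 + 1.036)² · (85² + 87² = 14794) / 25²
  = 13.0465 · 14794 / 625
  = 308.82
Design effect: 2.1 × 308.82 = 648.52.
Adjust for 91% response: 648.52 / 0.91 = 712.65.
Round up → n = 713 per group.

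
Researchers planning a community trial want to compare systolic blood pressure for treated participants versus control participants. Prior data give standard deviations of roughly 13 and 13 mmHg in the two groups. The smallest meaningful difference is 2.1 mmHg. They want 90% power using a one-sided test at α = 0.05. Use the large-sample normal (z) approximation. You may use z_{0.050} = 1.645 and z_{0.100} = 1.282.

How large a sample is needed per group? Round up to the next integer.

n = (z_α + z_β)² · (σ₁² + σ₂²) / δ²
  = (1.645 + 1.282)² · (13² + 13² = 338) / 2.1²
  = 8.5673 · 338 / 4.41
  = 656.63
Round up → n = 657 per group.

n = 657 per group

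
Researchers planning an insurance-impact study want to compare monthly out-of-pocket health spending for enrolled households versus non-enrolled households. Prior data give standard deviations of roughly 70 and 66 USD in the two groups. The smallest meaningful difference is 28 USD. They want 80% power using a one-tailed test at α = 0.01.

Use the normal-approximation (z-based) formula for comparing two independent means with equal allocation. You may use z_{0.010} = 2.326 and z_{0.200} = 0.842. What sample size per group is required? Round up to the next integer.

n = 119 per group

n = (z_α + z_β)² · (σ₁² + σ₂²) / δ²
  = (2.326 + 0.842)² · (70² + 66² = 9256) / 28²
  = 10.0362 · 9256 / 784
  = 118.49
Round up → n = 119 per group.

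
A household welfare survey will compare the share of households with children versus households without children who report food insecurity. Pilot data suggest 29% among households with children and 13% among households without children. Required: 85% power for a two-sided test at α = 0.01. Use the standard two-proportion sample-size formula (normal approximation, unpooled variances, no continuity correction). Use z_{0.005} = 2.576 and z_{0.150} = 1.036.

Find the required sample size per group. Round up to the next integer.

n = 163 per group

n = (z_{α/2} + z_β)² · [p₁(1−p₁) + p₂(1−p₂)] / (p₁ − p₂)²
  = (2.576 + 1.036)² · (0.29·0.71 + 0.13·0.87) / (0.16)²
  = (3.612)² · (0.2059 + 0.1131) / 0.0256
  = 13.0465 · 0.3190 / 0.0256
  = 162.57
Round up → n = 163 per group.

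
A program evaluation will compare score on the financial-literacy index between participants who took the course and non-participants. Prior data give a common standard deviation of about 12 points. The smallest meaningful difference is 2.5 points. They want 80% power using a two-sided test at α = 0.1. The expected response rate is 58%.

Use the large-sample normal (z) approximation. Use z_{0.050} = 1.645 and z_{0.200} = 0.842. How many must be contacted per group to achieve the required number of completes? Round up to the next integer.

n = (z_{α/2} + z_β)² · (σ₁² + σ₂²) / δ²
  = (1.645 + 0.842)² · (2·12² = 288) / 2.5²
  = 6.1852 · 288 / 6.25
  = 285.01
Adjust for 58% response: 285.01 / 0.58 = 491.40.
Round up → n = 492 per group.

n = 492 per group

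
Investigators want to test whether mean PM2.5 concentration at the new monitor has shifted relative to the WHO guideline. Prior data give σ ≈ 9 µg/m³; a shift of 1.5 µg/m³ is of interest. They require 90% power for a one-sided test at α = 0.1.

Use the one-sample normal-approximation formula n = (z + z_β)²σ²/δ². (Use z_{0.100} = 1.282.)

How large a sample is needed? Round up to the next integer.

n = (z_α + z_β)² · σ² / δ²
  = (1.282 + 1.282)² · 9² / 1.5²
  = 6.5741 · 81 / 2.25
  = 236.67
Round up → n = 237.

n = 237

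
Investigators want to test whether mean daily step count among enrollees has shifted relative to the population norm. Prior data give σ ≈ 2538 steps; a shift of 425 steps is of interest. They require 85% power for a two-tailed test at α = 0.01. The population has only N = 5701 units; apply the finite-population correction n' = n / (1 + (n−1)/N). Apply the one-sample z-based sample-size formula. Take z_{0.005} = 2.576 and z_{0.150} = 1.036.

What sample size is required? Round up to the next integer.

n = (z_{α/2} + z_β)² · σ² / δ²
  = (2.576 + 1.036)² · 2538² / 425²
  = 13.0465 · 6441444 / 180625
  = 465.27
Finite-population correction (N = 5701): 465.27 / (1 + (465.27 − 1)/5701) = 430.23.
Round up → n = 431.

n = 431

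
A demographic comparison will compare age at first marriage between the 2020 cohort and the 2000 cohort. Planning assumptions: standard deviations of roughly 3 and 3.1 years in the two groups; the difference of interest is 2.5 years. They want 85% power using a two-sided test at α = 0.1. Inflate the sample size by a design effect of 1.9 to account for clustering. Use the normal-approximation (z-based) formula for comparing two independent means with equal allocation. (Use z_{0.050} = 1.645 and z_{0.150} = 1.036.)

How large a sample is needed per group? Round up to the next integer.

n = (z_{α/2} + z_β)² · (σ₁² + σ₂²) / δ²
  = (1.645 + 1.036)² · (3² + 3.1² = 18.61) / 2.5²
  = 7.1878 · 18.61 / 6.25
  = 21.40
Design effect: 1.9 × 21.40 = 40.66.
Round up → n = 41 per group.

n = 41 per group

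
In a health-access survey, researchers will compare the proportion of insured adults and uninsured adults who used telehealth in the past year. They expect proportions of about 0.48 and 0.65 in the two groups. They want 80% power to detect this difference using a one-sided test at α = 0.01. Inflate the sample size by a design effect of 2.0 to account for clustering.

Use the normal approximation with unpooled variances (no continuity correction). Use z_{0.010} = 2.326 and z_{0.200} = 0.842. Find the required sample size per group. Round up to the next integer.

n = (z_α + z_β)² · [p₁(1−p₁) + p₂(1−p₂)] / (p₁ − p₂)²
  = (2.326 + 0.842)² · (0.48·0.52 + 0.65·0.35) / (-0.17)²
  = (3.168)² · (0.2496 + 0.2275) / 0.0289
  = 10.0362 · 0.4771 / 0.0289
  = 165.68
Design effect: 2.0 × 165.68 = 331.37.
Round up → n = 332 per group.

n = 332 per group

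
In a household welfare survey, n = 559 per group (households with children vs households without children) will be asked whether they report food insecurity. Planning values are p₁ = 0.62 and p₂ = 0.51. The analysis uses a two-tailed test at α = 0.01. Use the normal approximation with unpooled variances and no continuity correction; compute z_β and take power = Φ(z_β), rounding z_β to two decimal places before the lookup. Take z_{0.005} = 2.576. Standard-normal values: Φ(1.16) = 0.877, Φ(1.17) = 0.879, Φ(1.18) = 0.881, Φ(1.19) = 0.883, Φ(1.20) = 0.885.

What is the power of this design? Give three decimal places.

z_β = |p₁−p₂|·√(n/[p₁q₁+p₂q₂]) − z_{α/2}
    = 0.11 · √(559/0.4855) − 2.576
    = 0.11 · 33.9321 − 2.576
    = 3.7325 − 2.576 = 1.1565 → 1.16
Power = Φ(1.16) = 0.877.

Power ≈ 0.877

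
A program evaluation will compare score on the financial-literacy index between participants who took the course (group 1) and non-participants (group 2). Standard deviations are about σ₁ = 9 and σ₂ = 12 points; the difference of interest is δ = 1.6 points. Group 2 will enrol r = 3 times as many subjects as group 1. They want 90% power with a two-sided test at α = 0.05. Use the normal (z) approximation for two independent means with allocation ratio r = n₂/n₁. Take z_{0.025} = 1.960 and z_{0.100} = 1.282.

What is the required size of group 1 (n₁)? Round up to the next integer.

n₁ = (z_{α/2} + z_β)² · (σ₁² + σ₂²/r) / δ²
   = (1.960 + 1.282)² · (9² + 12²/3) / 1.6²
   = 10.5106 · (81 + 48) / 2.56
   = 10.5106 · 129 / 2.56
   = 529.63
Round up → n₁ = 530; n₂ = r·n₁ = 3 × 530 = 1590.

n₁ = 530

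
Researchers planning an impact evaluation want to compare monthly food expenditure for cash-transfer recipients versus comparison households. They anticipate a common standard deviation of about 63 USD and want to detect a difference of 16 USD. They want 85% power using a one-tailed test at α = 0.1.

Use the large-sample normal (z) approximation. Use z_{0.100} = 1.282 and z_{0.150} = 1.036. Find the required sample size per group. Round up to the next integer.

n = 167 per group

n = (z_α + z_β)² · (σ₁² + σ₂²) / δ²
  = (1.282 + 1.036)² · (2·63² = 7938) / 16²
  = 5.3731 · 7938 / 256
  = 166.61
Round up → n = 167 per group.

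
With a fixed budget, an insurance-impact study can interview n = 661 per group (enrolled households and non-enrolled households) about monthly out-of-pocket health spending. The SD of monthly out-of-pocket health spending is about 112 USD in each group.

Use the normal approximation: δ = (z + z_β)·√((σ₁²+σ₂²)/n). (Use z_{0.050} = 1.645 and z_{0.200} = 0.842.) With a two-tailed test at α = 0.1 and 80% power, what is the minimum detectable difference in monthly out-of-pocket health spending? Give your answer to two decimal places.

δ = (z_{α/2} + z_β) · √((σ₁²+σ₂²)/n)
  = (1.645 + 0.842) · √(25088/661)
  = 2.487 · √37.9546
  = 2.487 · 6.1607
  = 15.3217

Minimum detectable difference ≈ 15.32 USD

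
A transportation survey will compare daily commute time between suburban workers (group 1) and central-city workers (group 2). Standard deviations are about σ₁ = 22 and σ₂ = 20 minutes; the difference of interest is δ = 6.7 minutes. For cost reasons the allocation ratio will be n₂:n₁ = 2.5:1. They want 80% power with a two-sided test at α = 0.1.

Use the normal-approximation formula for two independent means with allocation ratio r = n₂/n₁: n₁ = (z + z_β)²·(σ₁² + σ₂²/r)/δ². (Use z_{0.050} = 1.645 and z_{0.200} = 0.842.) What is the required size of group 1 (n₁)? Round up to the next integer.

n₁ = 89

n₁ = (z_{α/2} + z_β)² · (σ₁² + σ₂²/r) / δ²
   = (1.645 + 0.842)² · (22² + 20²/2.5) / 6.7²
   = 6.1852 · (484 + 160) / 44.89
   = 6.1852 · 644 / 44.89
   = 88.73
Round up → n₁ = 89; n₂ = r·n₁ = 2.5 × 89 = 223.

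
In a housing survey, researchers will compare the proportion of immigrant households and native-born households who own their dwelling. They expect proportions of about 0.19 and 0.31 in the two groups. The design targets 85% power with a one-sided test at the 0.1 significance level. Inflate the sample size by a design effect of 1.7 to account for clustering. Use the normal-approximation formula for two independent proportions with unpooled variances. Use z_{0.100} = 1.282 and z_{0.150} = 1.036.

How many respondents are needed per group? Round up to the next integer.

n = 234 per group

n = (z_α + z_β)² · [p₁(1−p₁) + p₂(1−p₂)] / (p₁ − p₂)²
  = (1.282 + 1.036)² · (0.19·0.81 + 0.31·0.69) / (-0.12)²
  = (2.318)² · (0.1539 + 0.2139) / 0.0144
  = 5.3731 · 0.3678 / 0.0144
  = 137.24
Design effect: 1.7 × 137.24 = 233.31.
Round up → n = 234 per group.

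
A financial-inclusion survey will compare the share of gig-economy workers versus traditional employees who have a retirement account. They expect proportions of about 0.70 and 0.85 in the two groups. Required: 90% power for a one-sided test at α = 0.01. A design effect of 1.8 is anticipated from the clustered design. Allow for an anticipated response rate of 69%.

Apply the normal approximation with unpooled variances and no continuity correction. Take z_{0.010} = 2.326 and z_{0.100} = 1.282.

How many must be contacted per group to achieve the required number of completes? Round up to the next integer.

n = 510 per group

n = (z_α + z_β)² · [p₁(1−p₁) + p₂(1−p₂)] / (p₁ − p₂)²
  = (2.326 + 1.282)² · (0.70·0.30 + 0.85·0.15) / (-0.15)²
  = (3.608)² · (0.2100 + 0.1275) / 0.0225
  = 13.0177 · 0.3375 / 0.0225
  = 195.26
Design effect: 1.8 × 195.26 = 351.48.
Adjust for 69% response: 351.48 / 0.69 = 509.39.
Round up → n = 510 per group.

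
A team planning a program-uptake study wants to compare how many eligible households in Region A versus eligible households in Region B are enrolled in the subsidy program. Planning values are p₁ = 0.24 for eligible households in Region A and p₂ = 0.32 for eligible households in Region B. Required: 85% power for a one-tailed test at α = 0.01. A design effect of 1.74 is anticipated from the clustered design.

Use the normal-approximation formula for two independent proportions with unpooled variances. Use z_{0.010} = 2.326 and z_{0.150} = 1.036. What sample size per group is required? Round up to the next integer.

n = (z_α + z_β)² · [p₁(1−p₁) + p₂(1−p₂)] / (p₁ − p₂)²
  = (2.326 + 1.036)² · (0.24·0.76 + 0.32·0.68) / (-0.08)²
  = (3.362)² · (0.1824 + 0.2176) / 0.0064
  = 11.3030 · 0.4000 / 0.0064
  = 706.44
Design effect: 1.74 × 706.44 = 1229.21.
Round up → n = 1230 per group.

n = 1230 per group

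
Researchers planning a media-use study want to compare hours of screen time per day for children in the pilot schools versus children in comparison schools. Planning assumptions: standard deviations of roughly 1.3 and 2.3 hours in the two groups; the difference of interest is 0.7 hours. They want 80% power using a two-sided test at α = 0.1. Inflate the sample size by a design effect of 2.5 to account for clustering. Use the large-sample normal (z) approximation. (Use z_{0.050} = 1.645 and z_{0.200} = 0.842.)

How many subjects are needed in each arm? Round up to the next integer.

n = (z_{α/2} + z_β)² · (σ₁² + σ₂²) / δ²
  = (1.645 + 0.842)² · (1.3² + 2.3² = 6.98) / 0.7²
  = 6.1852 · 6.98 / 0.49
  = 88.11
Design effect: 2.5 × 88.11 = 220.27.
Round up → n = 221 per group.

n = 221 per group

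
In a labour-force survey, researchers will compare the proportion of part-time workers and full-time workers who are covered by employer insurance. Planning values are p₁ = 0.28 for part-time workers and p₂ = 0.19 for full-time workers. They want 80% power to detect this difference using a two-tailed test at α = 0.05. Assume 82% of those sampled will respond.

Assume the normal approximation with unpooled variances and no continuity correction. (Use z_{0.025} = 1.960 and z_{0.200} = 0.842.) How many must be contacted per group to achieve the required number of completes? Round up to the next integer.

n = (z_{α/2} + z_β)² · [p₁(1−p₁) + p₂(1−p₂)] / (p₁ − p₂)²
  = (1.960 + 0.842)² · (0.28·0.72 + 0.19·0.81) / (0.09)²
  = (2.802)² · (0.2016 + 0.1539) / 0.0081
  = 7.8512 · 0.3555 / 0.0081
  = 344.58
Adjust for 82% response: 344.58 / 0.82 = 420.22.
Round up → n = 421 per group.

n = 421 per group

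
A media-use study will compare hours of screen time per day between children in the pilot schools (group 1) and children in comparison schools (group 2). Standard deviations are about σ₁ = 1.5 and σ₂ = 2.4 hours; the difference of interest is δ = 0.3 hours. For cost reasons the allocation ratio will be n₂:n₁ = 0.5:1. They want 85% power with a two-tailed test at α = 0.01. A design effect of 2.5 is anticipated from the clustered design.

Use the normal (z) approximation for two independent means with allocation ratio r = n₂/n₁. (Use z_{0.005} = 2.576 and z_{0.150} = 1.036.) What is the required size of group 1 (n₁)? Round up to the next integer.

n₁ = 4991

n₁ = (z_{α/2} + z_β)² · (σ₁² + σ₂²/r) / δ²
   = (2.576 + 1.036)² · (1.5² + 2.4²/0.5) / 0.3²
   = 13.0465 · (2.25 + 11.52) / 0.09
   = 13.0465 · 13.77 / 0.09
   = 1996.12
Design effect: 2.5 × 1996.12 = 4990.30.
Round up → n₁ = 4991; n₂ = r·n₁ = 0.5 × 4991 = 2496.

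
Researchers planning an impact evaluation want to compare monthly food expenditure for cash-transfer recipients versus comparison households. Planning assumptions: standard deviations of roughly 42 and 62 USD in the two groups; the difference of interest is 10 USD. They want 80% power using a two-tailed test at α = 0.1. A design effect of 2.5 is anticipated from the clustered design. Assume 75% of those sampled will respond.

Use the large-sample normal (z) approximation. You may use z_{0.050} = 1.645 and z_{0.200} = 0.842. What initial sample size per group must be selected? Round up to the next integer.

n = 1157 per group

n = (z_{α/2} + z_β)² · (σ₁² + σ₂²) / δ²
  = (1.645 + 0.842)² · (42² + 62² = 5608) / 10²
  = 6.1852 · 5608 / 100
  = 346.86
Design effect: 2.5 × 346.86 = 867.16.
Adjust for 75% response: 867.16 / 0.75 = 1156.21.
Round up → n = 1157 per group.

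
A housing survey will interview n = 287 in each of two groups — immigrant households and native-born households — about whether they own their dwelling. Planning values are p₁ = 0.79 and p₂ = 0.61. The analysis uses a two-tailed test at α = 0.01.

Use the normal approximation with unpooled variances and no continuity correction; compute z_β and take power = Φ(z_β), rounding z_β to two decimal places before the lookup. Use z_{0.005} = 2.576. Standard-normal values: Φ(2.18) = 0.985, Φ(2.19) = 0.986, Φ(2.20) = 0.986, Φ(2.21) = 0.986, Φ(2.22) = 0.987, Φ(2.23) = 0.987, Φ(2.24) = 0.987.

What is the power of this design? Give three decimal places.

z_β = |p₁−p₂|·√(n/[p₁q₁+p₂q₂]) − z_{α/2}
    = 0.18 · √(287/0.4038) − 2.576
    = 0.18 · 26.6599 − 2.576
    = 4.7988 − 2.576 = 2.2228 → 2.22
Power = Φ(2.22) = 0.987.

Power ≈ 0.987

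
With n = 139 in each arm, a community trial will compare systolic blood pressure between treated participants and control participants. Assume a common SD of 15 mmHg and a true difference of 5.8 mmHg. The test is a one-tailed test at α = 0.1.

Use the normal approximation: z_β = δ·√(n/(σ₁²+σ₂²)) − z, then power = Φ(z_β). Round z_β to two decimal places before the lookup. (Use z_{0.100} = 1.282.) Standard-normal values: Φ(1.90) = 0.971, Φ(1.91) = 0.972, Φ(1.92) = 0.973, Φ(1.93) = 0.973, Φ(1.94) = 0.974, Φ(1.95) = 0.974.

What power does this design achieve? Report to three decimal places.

Power ≈ 0.974

z_β = δ·√(n/(σ₁²+σ₂²)) − z_α
    = 5.8 · √(139/450) − 1.282
    = 5.8 · 0.55578 − 1.282
    = 3.2235 − 1.282 = 1.9415 → 1.94
Power = Φ(1.94) = 0.974.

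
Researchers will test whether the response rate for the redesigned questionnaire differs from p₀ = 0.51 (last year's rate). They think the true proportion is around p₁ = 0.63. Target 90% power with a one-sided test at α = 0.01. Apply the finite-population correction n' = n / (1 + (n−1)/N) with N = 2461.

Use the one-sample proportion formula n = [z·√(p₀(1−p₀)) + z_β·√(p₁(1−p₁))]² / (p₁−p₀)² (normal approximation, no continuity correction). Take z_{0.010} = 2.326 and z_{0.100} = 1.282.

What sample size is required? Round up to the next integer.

n = [z_α·√(p₀q₀) + z_β·√(p₁q₁)]² / (p₁ − p₀)²
  = [2.326·√(0.51·0.49) + 1.282·√(0.63·0.37)]² / (0.12)²
  = [2.326·0.4999 + 1.282·0.4828]² / 0.0144
  = [1.7817]² / 0.0144
  = 220.45
Finite-population correction (N = 2461): 220.45 / (1 + (220.45 − 1)/2461) = 202.40.
Round up → n = 203.

n = 203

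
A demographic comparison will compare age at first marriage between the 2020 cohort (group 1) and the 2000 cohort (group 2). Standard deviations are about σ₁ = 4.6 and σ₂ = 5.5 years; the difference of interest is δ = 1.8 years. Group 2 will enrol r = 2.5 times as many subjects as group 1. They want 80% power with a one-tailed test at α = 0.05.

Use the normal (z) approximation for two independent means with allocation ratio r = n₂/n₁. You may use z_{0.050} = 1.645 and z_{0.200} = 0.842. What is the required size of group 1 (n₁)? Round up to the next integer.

n₁ = (z_α + z_β)² · (σ₁² + σ₂²/r) / δ²
   = (1.645 + 0.842)² · (4.6² + 5.5²/2.5) / 1.8²
   = 6.1852 · (21.16 + 12.1) / 3.24
   = 6.1852 · 33.26 / 3.24
   = 63.49
Round up → n₁ = 64; n₂ = r·n₁ = 2.5 × 64 = 160.

n₁ = 64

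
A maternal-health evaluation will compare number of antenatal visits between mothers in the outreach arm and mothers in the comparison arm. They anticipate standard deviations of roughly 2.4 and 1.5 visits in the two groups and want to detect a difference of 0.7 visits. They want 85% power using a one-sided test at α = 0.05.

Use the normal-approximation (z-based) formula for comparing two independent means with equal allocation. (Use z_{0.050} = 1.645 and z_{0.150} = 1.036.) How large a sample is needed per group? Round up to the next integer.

n = (z_α + z_β)² · (σ₁² + σ₂²) / δ²
  = (1.645 + 1.036)² · (2.4² + 1.5² = 8.01) / 0.7²
  = 7.1878 · 8.01 / 0.49
  = 117.50
Round up → n = 118 per group.

n = 118 per group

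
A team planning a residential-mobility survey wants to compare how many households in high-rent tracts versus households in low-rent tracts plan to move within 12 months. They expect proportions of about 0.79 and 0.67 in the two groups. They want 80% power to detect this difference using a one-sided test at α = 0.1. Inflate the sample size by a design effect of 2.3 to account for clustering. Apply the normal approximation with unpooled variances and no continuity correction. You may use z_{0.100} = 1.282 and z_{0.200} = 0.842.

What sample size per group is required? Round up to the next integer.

n = (z_α + z_β)² · [p₁(1−p₁) + p₂(1−p₂)] / (p₁ − p₂)²
  = (1.282 + 0.842)² · (0.79·0.21 + 0.67·0.33) / (0.12)²
  = (2.124)² · (0.1659 + 0.2211) / 0.0144
  = 4.5114 · 0.3870 / 0.0144
  = 121.24
Design effect: 2.3 × 121.24 = 278.86.
Round up → n = 279 per group.

n = 279 per group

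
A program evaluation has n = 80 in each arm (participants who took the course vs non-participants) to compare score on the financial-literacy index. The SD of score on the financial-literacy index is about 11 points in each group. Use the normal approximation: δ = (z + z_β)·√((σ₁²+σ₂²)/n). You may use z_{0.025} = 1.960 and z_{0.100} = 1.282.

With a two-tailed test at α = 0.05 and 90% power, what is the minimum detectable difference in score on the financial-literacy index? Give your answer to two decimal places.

Minimum detectable difference ≈ 5.64 points

δ = (z_{α/2} + z_β) · √((σ₁²+σ₂²)/n)
  = (1.960 + 1.282) · √(242/80)
  = 3.242 · √3.025
  = 3.242 · 1.7393
  = 5.6387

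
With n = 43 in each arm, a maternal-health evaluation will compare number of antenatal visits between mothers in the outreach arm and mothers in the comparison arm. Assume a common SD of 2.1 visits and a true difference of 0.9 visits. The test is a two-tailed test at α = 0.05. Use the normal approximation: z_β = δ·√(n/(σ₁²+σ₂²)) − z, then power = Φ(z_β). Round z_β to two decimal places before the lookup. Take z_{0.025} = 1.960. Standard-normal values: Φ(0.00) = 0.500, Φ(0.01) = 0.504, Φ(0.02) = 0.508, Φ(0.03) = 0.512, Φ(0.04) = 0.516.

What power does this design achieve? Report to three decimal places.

z_β = δ·√(n/(σ₁²+σ₂²)) − z_{α/2}
    = 0.9 · √(43/8.82) − 1.960
    = 0.9 · 2.20800 − 1.960
    = 1.9872 − 1.960 = 0.0272 → 0.03
Power = Φ(0.03) = 0.512.

Power ≈ 0.512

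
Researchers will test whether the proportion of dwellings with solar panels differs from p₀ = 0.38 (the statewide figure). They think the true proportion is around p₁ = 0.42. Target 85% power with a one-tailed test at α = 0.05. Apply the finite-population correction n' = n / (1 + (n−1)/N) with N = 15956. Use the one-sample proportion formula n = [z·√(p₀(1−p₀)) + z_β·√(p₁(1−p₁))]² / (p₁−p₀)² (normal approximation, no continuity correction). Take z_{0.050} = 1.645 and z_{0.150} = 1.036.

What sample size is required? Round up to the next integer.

n = 1005

n = [z_α·√(p₀q₀) + z_β·√(p₁q₁)]² / (p₁ − p₀)²
  = [1.645·√(0.38·0.62) + 1.036·√(0.42·0.58)]² / (0.04)²
  = [1.645·0.4854 + 1.036·0.4936]² / 0.0016
  = [1.3098]² / 0.0016
  = 1072.21
Finite-population correction (N = 15956): 1072.21 / (1 + (1072.21 − 1)/15956) = 1004.76.
Round up → n = 1005.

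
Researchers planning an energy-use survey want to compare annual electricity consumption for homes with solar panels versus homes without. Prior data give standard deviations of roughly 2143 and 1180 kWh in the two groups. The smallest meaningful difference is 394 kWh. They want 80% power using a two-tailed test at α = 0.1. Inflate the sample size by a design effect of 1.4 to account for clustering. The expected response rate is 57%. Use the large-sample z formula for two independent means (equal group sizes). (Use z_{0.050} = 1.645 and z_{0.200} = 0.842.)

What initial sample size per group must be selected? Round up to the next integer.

n = 586 per group

n = (z_{α/2} + z_β)² · (σ₁² + σ₂²) / δ²
  = (1.645 + 0.842)² · (2143² + 1180² = 5984849) / 394²
  = 6.1852 · 5984849 / 155236
  = 238.46
Design effect: 1.4 × 238.46 = 333.84.
Adjust for 57% response: 333.84 / 0.57 = 585.69.
Round up → n = 586 per group.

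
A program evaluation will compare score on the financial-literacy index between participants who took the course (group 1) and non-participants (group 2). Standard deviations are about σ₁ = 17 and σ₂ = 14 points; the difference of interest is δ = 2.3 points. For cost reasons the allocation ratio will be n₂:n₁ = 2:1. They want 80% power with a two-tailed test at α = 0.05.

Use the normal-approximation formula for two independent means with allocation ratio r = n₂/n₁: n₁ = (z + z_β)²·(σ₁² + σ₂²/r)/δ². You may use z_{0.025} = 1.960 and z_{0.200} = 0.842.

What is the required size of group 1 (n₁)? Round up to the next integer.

n₁ = 575

n₁ = (z_{α/2} + z_β)² · (σ₁² + σ₂²/r) / δ²
   = (1.960 + 0.842)² · (17² + 14²/2) / 2.3²
   = 7.8512 · (289 + 98) / 5.29
   = 7.8512 · 387 / 5.29
   = 574.37
Round up → n₁ = 575; n₂ = r·n₁ = 2 × 575 = 1150.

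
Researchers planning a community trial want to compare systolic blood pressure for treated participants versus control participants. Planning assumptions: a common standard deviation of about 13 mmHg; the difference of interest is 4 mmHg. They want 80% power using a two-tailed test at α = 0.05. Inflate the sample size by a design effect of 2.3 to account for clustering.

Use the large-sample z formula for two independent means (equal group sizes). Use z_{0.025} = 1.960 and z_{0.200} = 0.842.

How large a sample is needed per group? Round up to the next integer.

n = 382 per group

n = (z_{α/2} + z_β)² · (σ₁² + σ₂²) / δ²
  = (1.960 + 0.842)² · (2·13² = 338) / 4²
  = 7.8512 · 338 / 16
  = 165.86
Design effect: 2.3 × 165.86 = 381.47.
Round up → n = 382 per group.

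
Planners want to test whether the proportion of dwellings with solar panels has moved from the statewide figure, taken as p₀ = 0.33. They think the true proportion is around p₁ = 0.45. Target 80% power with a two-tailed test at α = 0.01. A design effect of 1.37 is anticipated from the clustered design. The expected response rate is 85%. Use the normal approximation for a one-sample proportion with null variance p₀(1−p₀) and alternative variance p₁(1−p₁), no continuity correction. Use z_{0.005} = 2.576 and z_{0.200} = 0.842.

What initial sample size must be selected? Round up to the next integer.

n = 298

n = [z_{α/2}·√(p₀q₀) + z_β·√(p₁q₁)]² / (p₁ − p₀)²
  = [2.576·√(0.33·0.67) + 0.842·√(0.45·0.55)]² / (0.12)²
  = [2.576·0.4702 + 0.842·0.4975]² / 0.0144
  = [1.6302]² / 0.0144
  = 184.54
Design effect: 1.37 × 184.54 = 252.82.
Adjust for 85% response: 252.82 / 0.85 = 297.44.
Round up → n = 298.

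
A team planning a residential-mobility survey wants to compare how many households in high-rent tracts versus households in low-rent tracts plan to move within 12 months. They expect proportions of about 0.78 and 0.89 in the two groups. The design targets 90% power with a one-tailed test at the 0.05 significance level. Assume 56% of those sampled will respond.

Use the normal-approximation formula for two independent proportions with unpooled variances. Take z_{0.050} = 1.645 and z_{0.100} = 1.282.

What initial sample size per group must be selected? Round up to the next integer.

n = (z_α + z_β)² · [p₁(1−p₁) + p₂(1−p₂)] / (p₁ − p₂)²
  = (1.645 + 1.282)² · (0.78·0.22 + 0.89·0.11) / (-0.11)²
  = (2.927)² · (0.1716 + 0.0979) / 0.0121
  = 8.5673 · 0.2695 / 0.0121
  = 190.82
Adjust for 56% response: 190.82 / 0.56 = 340.75.
Round up → n = 341 per group.

n = 341 per group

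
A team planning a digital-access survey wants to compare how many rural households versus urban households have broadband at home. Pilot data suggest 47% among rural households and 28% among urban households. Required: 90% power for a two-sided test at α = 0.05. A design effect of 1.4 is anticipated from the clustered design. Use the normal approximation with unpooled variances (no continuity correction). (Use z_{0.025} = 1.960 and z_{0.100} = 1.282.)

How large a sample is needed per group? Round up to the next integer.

n = (z_{α/2} + z_β)² · [p₁(1−p₁) + p₂(1−p₂)] / (p₁ − p₂)²
  = (1.960 + 1.282)² · (0.47·0.53 + 0.28·0.72) / (0.19)²
  = (3.242)² · (0.2491 + 0.2016) / 0.0361
  = 10.5106 · 0.4507 / 0.0361
  = 131.22
Design effect: 1.4 × 131.22 = 183.71.
Round up → n = 184 per group.

n = 184 per group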